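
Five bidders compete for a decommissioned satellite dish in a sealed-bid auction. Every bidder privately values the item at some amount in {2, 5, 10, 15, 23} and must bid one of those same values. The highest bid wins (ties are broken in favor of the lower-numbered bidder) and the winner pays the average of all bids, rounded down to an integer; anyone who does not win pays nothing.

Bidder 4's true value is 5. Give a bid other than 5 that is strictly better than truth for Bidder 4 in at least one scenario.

10

Suppose Bidder 1 bids 2, Bidder 2 bids 2, Bidder 3 bids 5 and Bidder 5 bids 2.
Bid 5: loses, pays 0, utility 0.
Bid 10: wins, pays 4, utility 5 - 4 = 1.
So bidding 10 beats truth here (1 > 0).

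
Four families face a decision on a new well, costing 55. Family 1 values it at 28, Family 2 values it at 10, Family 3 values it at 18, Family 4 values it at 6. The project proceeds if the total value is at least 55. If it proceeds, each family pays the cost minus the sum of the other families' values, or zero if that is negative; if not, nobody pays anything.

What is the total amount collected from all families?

35

Total value 62 ≥ cost 55, so it is built.
Family 1: others sum to 34; max(0, 55 - 34) = 21.
Family 2: others sum to 52; max(0, 55 - 52) = 3.
Family 3: others sum to 44; max(0, 55 - 44) = 11.
Family 4: others sum to 56; max(0, 55 - 56) = 0.
Total collected = 21 + 3 + 11 + 0 = 35.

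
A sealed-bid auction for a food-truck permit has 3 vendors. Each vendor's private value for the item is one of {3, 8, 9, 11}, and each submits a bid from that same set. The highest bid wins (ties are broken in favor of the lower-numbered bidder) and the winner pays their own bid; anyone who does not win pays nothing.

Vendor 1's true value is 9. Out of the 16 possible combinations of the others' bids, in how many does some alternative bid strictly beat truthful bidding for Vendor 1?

Others bid (3, 3): truth gives 0; bid 3 gives 6 > 0. Violating.
Others bid (3, 8): truth gives 0; bid 8 gives 1 > 0. Violating.
Others bid (8, 3): truth gives 0; bid 8 gives 1 > 0. Violating.
Others bid (8, 8): truth gives 0; bid 8 gives 1 > 0. Violating.
Others bid (3, 9): truth gives 0; no alternative beats it.
Others bid (3, 11): truth gives 0; no alternative beats it.
(Checking all 16 profiles: 4 have a profitable deviation, 12 do not.)

4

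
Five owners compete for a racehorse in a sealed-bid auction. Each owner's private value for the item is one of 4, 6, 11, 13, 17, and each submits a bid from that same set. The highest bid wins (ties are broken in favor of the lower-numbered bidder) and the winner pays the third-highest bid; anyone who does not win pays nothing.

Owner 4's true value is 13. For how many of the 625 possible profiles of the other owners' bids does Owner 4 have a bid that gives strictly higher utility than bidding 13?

108

Others bid (4, 4, 4, 17): truth gives 0; bid 17 gives 9 > 0. Violating.
Others bid (4, 4, 6, 17): truth gives 0; bid 17 gives 7 > 0. Violating.
Others bid (4, 4, 11, 17): truth gives 0; bid 17 gives 2 > 0. Violating.
Others bid (4, 4, 13, 4): truth gives 0; bid 17 gives 9 > 0. Violating.
Others bid (4, 4, 4, 4): truth gives 9; no alternative beats it.
Others bid (4, 4, 4, 6): truth gives 9; no alternative beats it.
(Checking all 625 profiles: 108 have a profitable deviation, 517 do not.)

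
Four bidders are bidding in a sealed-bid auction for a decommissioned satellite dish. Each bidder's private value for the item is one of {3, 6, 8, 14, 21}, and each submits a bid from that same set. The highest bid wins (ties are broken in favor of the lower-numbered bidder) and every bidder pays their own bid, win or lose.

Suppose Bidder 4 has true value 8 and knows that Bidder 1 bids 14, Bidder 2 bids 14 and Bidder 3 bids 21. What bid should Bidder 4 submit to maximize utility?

3

Bid 3: loses but pays 3, utility -3.
Bid 6: loses but pays 6, utility -6.
Bid 8: loses but pays 8, utility -8.
Bid 14: loses but pays 14, utility -14.
Bid 21: loses but pays 21, utility -21.
The best choice is 3 with utility -3.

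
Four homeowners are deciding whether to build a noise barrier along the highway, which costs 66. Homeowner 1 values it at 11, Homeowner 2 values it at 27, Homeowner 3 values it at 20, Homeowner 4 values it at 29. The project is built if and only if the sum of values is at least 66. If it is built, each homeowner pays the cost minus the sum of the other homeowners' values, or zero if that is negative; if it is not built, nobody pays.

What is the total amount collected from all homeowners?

14

Total value 87 ≥ cost 66, so it is built.
Homeowner 1: others sum to 76; max(0, 66 - 76) = 0.
Homeowner 2: others sum to 60; max(0, 66 - 60) = 6.
Homeowner 3: others sum to 67; max(0, 66 - 67) = 0.
Homeowner 4: others sum to 58; max(0, 66 - 58) = 8.
Total collected = 0 + 6 + 0 + 8 = 14.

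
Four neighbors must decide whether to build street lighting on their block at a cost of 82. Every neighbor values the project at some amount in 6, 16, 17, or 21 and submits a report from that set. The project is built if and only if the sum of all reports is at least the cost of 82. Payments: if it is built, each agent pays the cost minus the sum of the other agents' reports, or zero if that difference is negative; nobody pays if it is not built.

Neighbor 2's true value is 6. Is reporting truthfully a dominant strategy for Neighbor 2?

Check each profile of the others' reports and compare truth against every alternative report.
Others report (6, 6, 6): truth gives 0, best alternative gives 0.
Others report (6, 6, 16): truth gives 0, best alternative gives 0.
Others report (6, 6, 17): truth gives 0, best alternative gives 0.
Others report (6, 6, 21): truth gives 0, best alternative gives 0.
Others report (6, 16, 6): truth gives 0, best alternative gives 0.
Others report (6, 16, 16): truth gives 0, best alternative gives 0.
(Remaining 58 profiles checked similarly; truth is weakly best in each.)
In every case the truthful report is at least as good as any alternative, so it is a dominant strategy.

Yes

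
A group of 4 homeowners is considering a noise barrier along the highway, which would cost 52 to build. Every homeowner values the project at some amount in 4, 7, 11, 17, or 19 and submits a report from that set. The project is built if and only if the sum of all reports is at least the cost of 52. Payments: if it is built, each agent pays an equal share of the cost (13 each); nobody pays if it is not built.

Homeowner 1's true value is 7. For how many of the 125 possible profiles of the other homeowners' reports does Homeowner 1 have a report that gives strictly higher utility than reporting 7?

Others report (7, 19, 19): truth gives -6; report 4 gives 0 > -6. Violating.
Others report (11, 17, 17): truth gives -6; report 4 gives 0 > -6. Violating.
Others report (11, 17, 19): truth gives -6; report 4 gives 0 > -6. Violating.
Others report (11, 19, 17): truth gives -6; report 4 gives 0 > -6. Violating.
Others report (4, 4, 4): truth gives 0; no alternative beats it.
Others report (4, 4, 7): truth gives 0; no alternative beats it.
(Checking all 125 profiles: 12 have a profitable deviation, 113 do not.)

12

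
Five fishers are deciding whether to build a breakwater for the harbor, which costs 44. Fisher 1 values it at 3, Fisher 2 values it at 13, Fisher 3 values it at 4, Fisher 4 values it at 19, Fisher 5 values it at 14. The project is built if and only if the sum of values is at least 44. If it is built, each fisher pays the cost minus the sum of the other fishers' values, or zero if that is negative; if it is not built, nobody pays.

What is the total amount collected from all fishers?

19

Total value 53 ≥ cost 44, so it is built.
Fisher 1: others sum to 50; max(0, 44 - 50) = 0.
Fisher 2: others sum to 40; max(0, 44 - 40) = 4.
Fisher 3: others sum to 49; max(0, 44 - 49) = 0.
Fisher 4: others sum to 34; max(0, 44 - 34) = 10.
Fisher 5: others sum to 39; max(0, 44 - 39) = 5.
Total collected = 0 + 4 + 0 + 10 + 5 = 19.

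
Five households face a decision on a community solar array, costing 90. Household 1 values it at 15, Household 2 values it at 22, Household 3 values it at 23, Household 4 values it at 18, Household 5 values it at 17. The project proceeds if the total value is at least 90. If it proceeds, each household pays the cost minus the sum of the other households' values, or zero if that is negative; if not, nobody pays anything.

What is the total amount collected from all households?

Total value 95 ≥ cost 90, so it is built.
Household 1: others sum to 80; max(0, 90 - 80) = 10.
Household 2: others sum to 73; max(0, 90 - 73) = 17.
Household 3: others sum to 72; max(0, 90 - 72) = 18.
Household 4: others sum to 77; max(0, 90 - 77) = 13.
Household 5: others sum to 78; max(0, 90 - 78) = 12.
Total collected = 10 + 17 + 18 + 13 + 12 = 70.

70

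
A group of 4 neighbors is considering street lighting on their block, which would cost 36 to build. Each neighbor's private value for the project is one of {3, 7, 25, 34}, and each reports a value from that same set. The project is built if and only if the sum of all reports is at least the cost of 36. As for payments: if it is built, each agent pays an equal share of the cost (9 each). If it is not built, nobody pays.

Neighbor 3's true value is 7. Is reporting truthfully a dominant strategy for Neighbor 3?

Consider the case where Neighbor 1 reports 3, Neighbor 2 reports 3 and Neighbor 4 reports 25.
Truthful report 7: project built, pays 9, utility 7 - 9 = -2.
Report 3 instead: project not built, utility 0.
Since 0 > -2, reporting 3 is strictly better here, so truthful reporting is not dominant.

No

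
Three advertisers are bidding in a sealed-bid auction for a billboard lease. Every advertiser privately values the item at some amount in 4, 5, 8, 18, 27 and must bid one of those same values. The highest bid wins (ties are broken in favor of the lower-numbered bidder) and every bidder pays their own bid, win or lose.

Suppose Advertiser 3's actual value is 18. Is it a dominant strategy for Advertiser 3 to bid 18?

Consider the case where Advertiser 1 bids 4 and Advertiser 2 bids 4.
Truthful bid 18: wins, pays 18, utility 18 - 18 = 0.
Bid 5 instead: wins, pays 5, utility 18 - 5 = 13.
Since 13 > 0, bidding 5 is strictly better here, so truthful bidding is not dominant.

No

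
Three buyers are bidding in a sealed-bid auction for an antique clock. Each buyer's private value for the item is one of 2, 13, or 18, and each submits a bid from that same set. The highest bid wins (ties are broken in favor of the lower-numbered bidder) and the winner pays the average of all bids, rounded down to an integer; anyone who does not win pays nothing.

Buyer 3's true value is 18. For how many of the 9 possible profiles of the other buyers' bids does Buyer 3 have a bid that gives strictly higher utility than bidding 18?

Others bid (2, 2): truth gives 11; bid 13 gives 13 > 11. Violating.
Others bid (2, 13): truth gives 7; no alternative beats it.
Others bid (2, 18): truth gives 0; no alternative beats it.
(Checking all 9 profiles: 1 has a profitable deviation, 8 do not.)

1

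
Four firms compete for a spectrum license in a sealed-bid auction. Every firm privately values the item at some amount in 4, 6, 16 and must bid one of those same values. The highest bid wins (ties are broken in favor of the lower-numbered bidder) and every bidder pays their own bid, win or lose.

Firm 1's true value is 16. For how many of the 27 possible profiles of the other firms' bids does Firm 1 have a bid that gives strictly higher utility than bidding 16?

Others bid (4, 4, 4): truth gives 0; bid 4 gives 12 > 0. Violating.
Others bid (4, 4, 6): truth gives 0; bid 6 gives 10 > 0. Violating.
Others bid (4, 6, 4): truth gives 0; bid 6 gives 10 > 0. Violating.
Others bid (4, 6, 6): truth gives 0; bid 6 gives 10 > 0. Violating.
Others bid (4, 4, 16): truth gives 0; no alternative beats it.
Others bid (4, 6, 16): truth gives 0; no alternative beats it.
(Checking all 27 profiles: 8 have a profitable deviation, 19 do not.)

8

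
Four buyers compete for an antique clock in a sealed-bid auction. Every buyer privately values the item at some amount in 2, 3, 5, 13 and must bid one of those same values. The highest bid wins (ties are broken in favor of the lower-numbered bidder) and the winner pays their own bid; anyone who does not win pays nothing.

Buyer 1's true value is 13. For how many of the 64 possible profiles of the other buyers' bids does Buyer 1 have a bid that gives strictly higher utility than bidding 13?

27

Others bid (2, 2, 2): truth gives 0; bid 2 gives 11 > 0. Violating.
Others bid (2, 2, 3): truth gives 0; bid 3 gives 10 > 0. Violating.
Others bid (2, 2, 5): truth gives 0; bid 5 gives 8 > 0. Violating.
Others bid (2, 3, 2): truth gives 0; bid 3 gives 10 > 0. Violating.
Others bid (2, 2, 13): truth gives 0; no alternative beats it.
Others bid (2, 3, 13): truth gives 0; no alternative beats it.
(Checking all 64 profiles: 27 have a profitable deviation, 37 do not.)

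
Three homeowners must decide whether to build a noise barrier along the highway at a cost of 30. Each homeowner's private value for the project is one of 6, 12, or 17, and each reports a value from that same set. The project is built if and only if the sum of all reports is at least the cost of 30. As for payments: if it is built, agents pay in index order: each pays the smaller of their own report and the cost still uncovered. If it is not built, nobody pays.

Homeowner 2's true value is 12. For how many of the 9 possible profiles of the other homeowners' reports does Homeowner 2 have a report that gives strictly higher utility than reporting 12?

4

Others report (12, 12): truth gives 0; report 6 gives 6 > 0. Violating.
Others report (12, 17): truth gives 0; report 6 gives 6 > 0. Violating.
Others report (17, 12): truth gives 0; report 6 gives 6 > 0. Violating.
Others report (17, 17): truth gives 0; report 6 gives 6 > 0. Violating.
Others report (6, 6): truth gives 0; no alternative beats it.
Others report (6, 12): truth gives 0; no alternative beats it.
(Checking all 9 profiles: 4 have a profitable deviation, 5 do not.)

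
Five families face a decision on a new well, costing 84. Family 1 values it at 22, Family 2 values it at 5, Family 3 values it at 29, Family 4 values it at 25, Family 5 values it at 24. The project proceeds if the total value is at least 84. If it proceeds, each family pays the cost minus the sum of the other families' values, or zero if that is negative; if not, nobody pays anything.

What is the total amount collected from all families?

16

Total value 105 ≥ cost 84, so it is built.
Family 1: others sum to 83; max(0, 84 - 83) = 1.
Family 2: others sum to 100; max(0, 84 - 100) = 0.
Family 3: others sum to 76; max(0, 84 - 76) = 8.
Family 4: others sum to 80; max(0, 84 - 80) = 4.
Family 5: others sum to 81; max(0, 84 - 81) = 3.
Total collected = 1 + 0 + 8 + 4 + 3 = 16.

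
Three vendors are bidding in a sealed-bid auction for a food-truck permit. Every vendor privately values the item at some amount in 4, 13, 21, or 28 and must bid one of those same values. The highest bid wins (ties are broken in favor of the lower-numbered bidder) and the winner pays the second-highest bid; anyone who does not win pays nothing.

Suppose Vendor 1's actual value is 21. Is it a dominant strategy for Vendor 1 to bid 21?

Check each profile of the others' bids and compare truth against every alternative bid.
Others bid (4, 4): truth gives 17, best alternative gives 17.
Others bid (4, 13): truth gives 8, best alternative gives 8.
Others bid (13, 4): truth gives 8, best alternative gives 8.
Others bid (13, 13): truth gives 8, best alternative gives 8.
Others bid (4, 21): truth gives 0, best alternative gives 0.
Others bid (4, 28): truth gives 0, best alternative gives 0.
(Remaining 10 profiles checked similarly; truth is weakly best in each.)
In every case the truthful bid is at least as good as any alternative, so it is a dominant strategy.

Yes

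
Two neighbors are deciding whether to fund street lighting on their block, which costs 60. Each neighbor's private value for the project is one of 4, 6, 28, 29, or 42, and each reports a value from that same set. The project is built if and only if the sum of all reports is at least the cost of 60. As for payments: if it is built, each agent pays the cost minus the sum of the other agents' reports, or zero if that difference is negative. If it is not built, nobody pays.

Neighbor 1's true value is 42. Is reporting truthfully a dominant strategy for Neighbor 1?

Check each profile of the others' reports and compare truth against every alternative report.
Others report (29): truth gives 11, best alternative gives 0.
Others report (28): truth gives 10, best alternative gives 0.
Others report (42): truth gives 24, best alternative gives 24.
Others report (4): truth gives 0, best alternative gives 0.
Others report (6): truth gives 0, best alternative gives 0.
In every case the truthful report is at least as good as any alternative, so it is a dominant strategy.

Yes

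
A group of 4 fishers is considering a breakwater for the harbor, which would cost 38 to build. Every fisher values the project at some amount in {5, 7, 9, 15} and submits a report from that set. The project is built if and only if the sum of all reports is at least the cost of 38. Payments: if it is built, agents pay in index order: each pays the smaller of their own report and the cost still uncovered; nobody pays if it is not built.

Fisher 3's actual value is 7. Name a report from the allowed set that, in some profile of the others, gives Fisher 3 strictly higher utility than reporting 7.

5

Suppose Fisher 1 reports 5, Fisher 2 reports 15 and Fisher 4 reports 15.
Report 7: project built, pays 7, utility 7 - 7 = 0.
Report 5: project built, pays 5, utility 7 - 5 = 2.
So reporting 5 beats truth here (2 > 0).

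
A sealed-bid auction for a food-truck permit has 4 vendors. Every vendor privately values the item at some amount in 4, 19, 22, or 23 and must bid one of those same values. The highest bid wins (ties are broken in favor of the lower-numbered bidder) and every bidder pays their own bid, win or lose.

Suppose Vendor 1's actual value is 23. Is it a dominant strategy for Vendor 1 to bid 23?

Consider the case where Vendor 2 bids 4, Vendor 3 bids 4 and Vendor 4 bids 4.
Truthful bid 23: wins, pays 23, utility 23 - 23 = 0.
Bid 4 instead: wins, pays 4, utility 23 - 4 = 19.
Since 19 > 0, bidding 4 is strictly better here, so truthful bidding is not dominant.

No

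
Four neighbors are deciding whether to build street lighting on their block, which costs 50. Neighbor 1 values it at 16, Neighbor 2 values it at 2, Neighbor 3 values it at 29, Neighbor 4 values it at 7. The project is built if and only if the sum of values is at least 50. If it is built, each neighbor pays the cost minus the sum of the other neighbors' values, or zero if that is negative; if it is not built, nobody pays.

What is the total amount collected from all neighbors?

Total value 54 ≥ cost 50, so it is built.
Neighbor 1: others sum to 38; max(0, 50 - 38) = 12.
Neighbor 2: others sum to 52; max(0, 50 - 52) = 0.
Neighbor 3: others sum to 25; max(0, 50 - 25) = 25.
Neighbor 4: others sum to 47; max(0, 50 - 47) = 3.
Total collected = 12 + 0 + 25 + 3 = 40.

40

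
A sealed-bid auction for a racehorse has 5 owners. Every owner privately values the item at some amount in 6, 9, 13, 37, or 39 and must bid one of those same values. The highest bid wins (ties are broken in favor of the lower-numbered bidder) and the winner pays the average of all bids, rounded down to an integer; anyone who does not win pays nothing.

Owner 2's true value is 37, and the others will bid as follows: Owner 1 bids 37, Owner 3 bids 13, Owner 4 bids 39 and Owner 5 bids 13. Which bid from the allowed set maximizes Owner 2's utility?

Bid 6: loses, pays 0, utility 0.
Bid 9: loses, pays 0, utility 0.
Bid 13: loses, pays 0, utility 0.
Bid 37: loses, pays 0, utility 0.
Bid 39: wins, pays 28, utility 37 - 28 = 9.
The best choice is 39 with utility 9.

39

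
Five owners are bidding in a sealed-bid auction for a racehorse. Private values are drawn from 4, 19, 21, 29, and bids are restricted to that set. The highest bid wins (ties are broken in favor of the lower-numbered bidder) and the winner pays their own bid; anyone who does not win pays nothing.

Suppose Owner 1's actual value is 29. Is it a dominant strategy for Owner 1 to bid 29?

No

Consider the case where Owner 2 bids 4, Owner 3 bids 4, Owner 4 bids 4 and Owner 5 bids 4.
Truthful bid 29: wins, pays 29, utility 29 - 29 = 0.
Bid 4 instead: wins, pays 4, utility 29 - 4 = 25.
Since 25 > 0, bidding 4 is strictly better here, so truthful bidding is not dominant.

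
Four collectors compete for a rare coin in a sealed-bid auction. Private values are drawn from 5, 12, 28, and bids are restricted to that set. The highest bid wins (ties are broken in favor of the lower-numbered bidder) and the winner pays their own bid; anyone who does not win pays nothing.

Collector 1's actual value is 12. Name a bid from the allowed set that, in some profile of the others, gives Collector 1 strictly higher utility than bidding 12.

Suppose Collector 2 bids 5, Collector 3 bids 5 and Collector 4 bids 5.
Bid 12: wins, pays 12, utility 12 - 12 = 0.
Bid 5: wins, pays 5, utility 12 - 5 = 7.
So bidding 5 beats truth here (7 > 0).

5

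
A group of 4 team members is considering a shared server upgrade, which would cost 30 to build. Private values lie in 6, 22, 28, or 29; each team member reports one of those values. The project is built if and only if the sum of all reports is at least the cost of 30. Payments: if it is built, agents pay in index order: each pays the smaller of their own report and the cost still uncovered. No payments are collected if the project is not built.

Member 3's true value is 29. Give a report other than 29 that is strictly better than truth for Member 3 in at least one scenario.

Suppose Member 1 reports 6, Member 2 reports 6 and Member 4 reports 22.
Report 29: project built, pays 18, utility 29 - 18 = 11.
Report 6: project built, pays 6, utility 29 - 6 = 23.
So reporting 6 beats truth here (23 > 11).

6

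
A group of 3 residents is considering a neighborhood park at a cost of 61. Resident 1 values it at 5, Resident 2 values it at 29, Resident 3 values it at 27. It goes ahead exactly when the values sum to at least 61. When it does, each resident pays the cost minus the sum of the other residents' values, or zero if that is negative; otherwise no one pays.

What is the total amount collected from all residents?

61

Total value 61 ≥ cost 61, so it is built.
Resident 1: others sum to 56; max(0, 61 - 56) = 5.
Resident 2: others sum to 32; max(0, 61 - 32) = 29.
Resident 3: others sum to 34; max(0, 61 - 34) = 27.
Total collected = 5 + 29 + 27 = 61.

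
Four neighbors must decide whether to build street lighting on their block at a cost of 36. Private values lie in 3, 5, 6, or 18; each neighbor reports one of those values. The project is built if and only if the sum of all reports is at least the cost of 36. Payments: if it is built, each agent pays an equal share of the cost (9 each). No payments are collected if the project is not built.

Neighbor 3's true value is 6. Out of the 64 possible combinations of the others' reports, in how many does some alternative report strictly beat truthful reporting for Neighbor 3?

Others report (6, 6, 18): truth gives -3; report 3 gives 0 > -3. Violating.
Others report (6, 18, 6): truth gives -3; report 3 gives 0 > -3. Violating.
Others report (18, 6, 6): truth gives -3; report 3 gives 0 > -3. Violating.
Others report (3, 3, 3): truth gives 0; no alternative beats it.
Others report (3, 3, 5): truth gives 0; no alternative beats it.
(Checking all 64 profiles: 3 have a profitable deviation, 61 do not.)

3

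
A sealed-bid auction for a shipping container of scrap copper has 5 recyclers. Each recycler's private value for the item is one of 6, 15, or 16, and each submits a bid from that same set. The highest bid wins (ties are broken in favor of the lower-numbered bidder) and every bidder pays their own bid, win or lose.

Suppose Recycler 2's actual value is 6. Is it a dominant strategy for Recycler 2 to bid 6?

Check each profile of the others' bids and compare truth against every alternative bid.
Others bid (16, 6, 6, 6): truth gives -6, best alternative gives -15.
Others bid (16, 6, 6, 15): truth gives -6, best alternative gives -15.
Others bid (16, 6, 6, 16): truth gives -6, best alternative gives -15.
Others bid (16, 6, 15, 6): truth gives -6, best alternative gives -15.
Others bid (16, 6, 15, 15): truth gives -6, best alternative gives -15.
Others bid (16, 6, 15, 16): truth gives -6, best alternative gives -15.
(Remaining 75 profiles checked similarly; truth is weakly best in each.)
In every case the truthful bid is at least as good as any alternative, so it is a dominant strategy.

Yes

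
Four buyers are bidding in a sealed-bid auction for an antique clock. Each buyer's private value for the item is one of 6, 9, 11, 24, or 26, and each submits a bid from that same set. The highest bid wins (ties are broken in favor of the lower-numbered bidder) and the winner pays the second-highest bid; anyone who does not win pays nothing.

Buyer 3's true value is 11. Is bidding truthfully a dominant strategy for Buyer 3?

Yes

Check each profile of the others' bids and compare truth against every alternative bid.
Others bid (6, 6, 6): truth gives 5, best alternative gives 5.
Others bid (6, 6, 9): truth gives 2, best alternative gives 2.
Others bid (6, 9, 6): truth gives 2, best alternative gives 2.
Others bid (6, 9, 9): truth gives 2, best alternative gives 2.
Others bid (9, 6, 6): truth gives 2, best alternative gives 2.
Others bid (9, 6, 9): truth gives 2, best alternative gives 2.
(Remaining 119 profiles checked similarly; truth is weakly best in each.)
In every case the truthful bid is at least as good as any alternative, so it is a dominant strategy.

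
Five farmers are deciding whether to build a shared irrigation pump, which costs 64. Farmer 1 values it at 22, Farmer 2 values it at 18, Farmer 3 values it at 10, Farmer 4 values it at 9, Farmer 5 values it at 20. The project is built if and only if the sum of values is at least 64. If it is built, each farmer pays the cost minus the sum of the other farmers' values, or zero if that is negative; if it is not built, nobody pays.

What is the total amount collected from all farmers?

Total value 79 ≥ cost 64, so it is built.
Farmer 1: others sum to 57; max(0, 64 - 57) = 7.
Farmer 2: others sum to 61; max(0, 64 - 61) = 3.
Farmer 3: others sum to 69; max(0, 64 - 69) = 0.
Farmer 4: others sum to 70; max(0, 64 - 70) = 0.
Farmer 5: others sum to 59; max(0, 64 - 59) = 5.
Total collected = 7 + 3 + 0 + 0 + 5 = 15.

15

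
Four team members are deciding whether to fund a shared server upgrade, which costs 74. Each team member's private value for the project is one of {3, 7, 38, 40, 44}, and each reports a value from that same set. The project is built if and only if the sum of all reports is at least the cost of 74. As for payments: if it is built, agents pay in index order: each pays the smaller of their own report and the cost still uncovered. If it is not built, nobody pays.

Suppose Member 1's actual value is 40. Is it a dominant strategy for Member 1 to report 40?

Consider the case where Member 2 reports 3, Member 3 reports 3 and Member 4 reports 38.
Truthful report 40: project built, pays 40, utility 40 - 40 = 0.
Report 38 instead: project built, pays 38, utility 40 - 38 = 2.
Since 2 > 0, reporting 38 is strictly better here, so truthful reporting is not dominant.

No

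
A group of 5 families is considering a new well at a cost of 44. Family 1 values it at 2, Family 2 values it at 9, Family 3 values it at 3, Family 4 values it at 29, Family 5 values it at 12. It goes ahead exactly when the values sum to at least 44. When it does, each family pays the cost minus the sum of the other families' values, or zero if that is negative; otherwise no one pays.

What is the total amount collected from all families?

19

Total value 55 ≥ cost 44, so it is built.
Family 1: others sum to 53; max(0, 44 - 53) = 0.
Family 2: others sum to 46; max(0, 44 - 46) = 0.
Family 3: others sum to 52; max(0, 44 - 52) = 0.
Family 4: others sum to 26; max(0, 44 - 26) = 18.
Family 5: others sum to 43; max(0, 44 - 43) = 1.
Total collected = 0 + 0 + 0 + 18 + 1 = 19.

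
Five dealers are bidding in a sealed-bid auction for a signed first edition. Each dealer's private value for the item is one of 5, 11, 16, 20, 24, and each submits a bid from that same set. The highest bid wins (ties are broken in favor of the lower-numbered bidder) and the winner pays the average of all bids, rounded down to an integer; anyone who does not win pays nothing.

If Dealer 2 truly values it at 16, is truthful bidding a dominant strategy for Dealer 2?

No

Consider the case where Dealer 1 bids 5, Dealer 3 bids 5, Dealer 4 bids 5 and Dealer 5 bids 5.
Truthful bid 16: wins, pays 7, utility 16 - 7 = 9.
Bid 11 instead: wins, pays 6, utility 16 - 6 = 10.
Since 10 > 9, bidding 11 is strictly better here, so truthful bidding is not dominant.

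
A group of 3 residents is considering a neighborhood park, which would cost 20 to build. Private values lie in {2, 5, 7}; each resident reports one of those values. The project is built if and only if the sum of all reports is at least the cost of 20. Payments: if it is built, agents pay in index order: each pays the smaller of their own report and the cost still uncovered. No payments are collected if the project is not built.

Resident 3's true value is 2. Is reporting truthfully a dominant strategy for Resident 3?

Check each profile of the others' reports and compare truth against every alternative report.
Others report (2, 2): truth gives 0, best alternative gives 0.
Others report (2, 5): truth gives 0, best alternative gives 0.
Others report (2, 7): truth gives 0, best alternative gives 0.
Others report (5, 2): truth gives 0, best alternative gives 0.
Others report (5, 5): truth gives 0, best alternative gives 0.
Others report (5, 7): truth gives 0, best alternative gives 0.
(Remaining 3 profiles checked similarly; truth is weakly best in each.)
In every case the truthful report is at least as good as any alternative, so it is a dominant strategy.

Yes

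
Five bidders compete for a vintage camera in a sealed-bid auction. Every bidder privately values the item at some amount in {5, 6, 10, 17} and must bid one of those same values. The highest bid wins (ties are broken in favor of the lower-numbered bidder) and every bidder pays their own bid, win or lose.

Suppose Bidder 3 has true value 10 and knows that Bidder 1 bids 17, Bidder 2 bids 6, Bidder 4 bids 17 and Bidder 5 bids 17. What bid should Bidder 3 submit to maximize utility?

5

Bid 5: loses but pays 5, utility -5.
Bid 6: loses but pays 6, utility -6.
Bid 10: loses but pays 10, utility -10.
Bid 17: loses but pays 17, utility -17.
The best choice is 5 with utility -5.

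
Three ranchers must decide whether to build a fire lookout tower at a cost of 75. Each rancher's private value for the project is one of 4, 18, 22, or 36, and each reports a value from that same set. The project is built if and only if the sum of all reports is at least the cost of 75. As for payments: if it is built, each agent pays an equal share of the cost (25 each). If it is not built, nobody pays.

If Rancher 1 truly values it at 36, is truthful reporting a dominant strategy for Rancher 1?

Check each profile of the others' reports and compare truth against every alternative report.
Others report (4, 36): truth gives 11, best alternative gives 0.
Others report (18, 22): truth gives 11, best alternative gives 0.
Others report (22, 18): truth gives 11, best alternative gives 0.
Others report (22, 22): truth gives 11, best alternative gives 0.
Others report (36, 4): truth gives 11, best alternative gives 0.
Others report (18, 36): truth gives 11, best alternative gives 11.
(Remaining 10 profiles checked similarly; truth is weakly best in each.)
In every case the truthful report is at least as good as any alternative, so it is a dominant strategy.

Yes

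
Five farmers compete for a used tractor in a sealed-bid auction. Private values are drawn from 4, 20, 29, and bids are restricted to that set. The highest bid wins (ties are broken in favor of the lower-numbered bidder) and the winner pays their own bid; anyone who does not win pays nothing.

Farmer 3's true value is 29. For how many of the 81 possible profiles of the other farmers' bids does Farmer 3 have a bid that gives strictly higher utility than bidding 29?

4

Others bid (4, 4, 4, 4): truth gives 0; bid 20 gives 9 > 0. Violating.
Others bid (4, 4, 4, 20): truth gives 0; bid 20 gives 9 > 0. Violating.
Others bid (4, 4, 20, 4): truth gives 0; bid 20 gives 9 > 0. Violating.
Others bid (4, 4, 20, 20): truth gives 0; bid 20 gives 9 > 0. Violating.
Others bid (4, 4, 4, 29): truth gives 0; no alternative beats it.
Others bid (4, 4, 20, 29): truth gives 0; no alternative beats it.
(Checking all 81 profiles: 4 have a profitable deviation, 77 do not.)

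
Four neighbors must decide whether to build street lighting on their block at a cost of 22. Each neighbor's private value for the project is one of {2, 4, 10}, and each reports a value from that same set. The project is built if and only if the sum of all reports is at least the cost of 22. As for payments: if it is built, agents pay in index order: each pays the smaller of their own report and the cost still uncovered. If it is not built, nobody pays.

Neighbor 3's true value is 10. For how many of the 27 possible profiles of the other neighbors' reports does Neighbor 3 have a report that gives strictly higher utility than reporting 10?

7

Others report (2, 10, 10): truth gives 0; report 2 gives 8 > 0. Violating.
Others report (4, 4, 10): truth gives 0; report 4 gives 6 > 0. Violating.
Others report (4, 10, 4): truth gives 2; report 4 gives 6 > 2. Violating.
Others report (4, 10, 10): truth gives 2; report 2 gives 8 > 2. Violating.
Others report (2, 2, 2): truth gives 0; no alternative beats it.
Others report (2, 2, 4): truth gives 0; no alternative beats it.
(Checking all 27 profiles: 7 have a profitable deviation, 20 do not.)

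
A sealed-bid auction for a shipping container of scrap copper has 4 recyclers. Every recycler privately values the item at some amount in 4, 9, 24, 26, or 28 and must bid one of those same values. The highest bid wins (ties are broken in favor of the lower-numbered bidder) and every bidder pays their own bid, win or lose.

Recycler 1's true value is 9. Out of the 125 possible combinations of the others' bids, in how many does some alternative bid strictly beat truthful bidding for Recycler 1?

Others bid (4, 4, 4): truth gives 0; bid 4 gives 5 > 0. Violating.
Others bid (4, 4, 24): truth gives -9; bid 4 gives -4 > -9. Violating.
Others bid (4, 4, 26): truth gives -9; bid 4 gives -4 > -9. Violating.
Others bid (4, 4, 28): truth gives -9; bid 4 gives -4 > -9. Violating.
Others bid (4, 4, 9): truth gives 0; no alternative beats it.
Others bid (4, 9, 4): truth gives 0; no alternative beats it.
(Checking all 125 profiles: 118 have a profitable deviation, 7 do not.)

118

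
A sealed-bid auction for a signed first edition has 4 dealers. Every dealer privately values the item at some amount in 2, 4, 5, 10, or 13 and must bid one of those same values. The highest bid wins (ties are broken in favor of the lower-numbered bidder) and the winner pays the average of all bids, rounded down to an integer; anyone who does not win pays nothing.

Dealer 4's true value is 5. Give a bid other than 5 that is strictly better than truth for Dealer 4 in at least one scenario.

10

Suppose Dealer 1 bids 2, Dealer 2 bids 2 and Dealer 3 bids 5.
Bid 5: loses, pays 0, utility 0.
Bid 10: wins, pays 4, utility 5 - 4 = 1.
So bidding 10 beats truth here (1 > 0).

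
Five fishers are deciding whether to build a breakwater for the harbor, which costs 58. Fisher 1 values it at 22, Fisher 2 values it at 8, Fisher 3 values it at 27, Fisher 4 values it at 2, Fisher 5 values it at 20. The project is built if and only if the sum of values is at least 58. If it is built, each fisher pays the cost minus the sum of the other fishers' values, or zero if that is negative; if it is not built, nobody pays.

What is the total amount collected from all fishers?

Total value 79 ≥ cost 58, so it is built.
Fisher 1: others sum to 57; max(0, 58 - 57) = 1.
Fisher 2: others sum to 71; max(0, 58 - 71) = 0.
Fisher 3: others sum to 52; max(0, 58 - 52) = 6.
Fisher 4: others sum to 77; max(0, 58 - 77) = 0.
Fisher 5: others sum to 59; max(0, 58 - 59) = 0.
Total collected = 1 + 0 + 6 + 0 + 0 = 7.

7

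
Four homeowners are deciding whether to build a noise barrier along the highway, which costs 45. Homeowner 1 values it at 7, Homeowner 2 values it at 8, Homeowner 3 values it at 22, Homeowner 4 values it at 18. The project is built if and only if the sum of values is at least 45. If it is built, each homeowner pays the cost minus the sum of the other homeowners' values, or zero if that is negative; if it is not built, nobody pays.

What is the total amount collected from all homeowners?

20

Total value 55 ≥ cost 45, so it is built.
Homeowner 1: others sum to 48; max(0, 45 - 48) = 0.
Homeowner 2: others sum to 47; max(0, 45 - 47) = 0.
Homeowner 3: others sum to 33; max(0, 45 - 33) = 12.
Homeowner 4: others sum to 37; max(0, 45 - 37) = 8.
Total collected = 0 + 0 + 12 + 8 = 20.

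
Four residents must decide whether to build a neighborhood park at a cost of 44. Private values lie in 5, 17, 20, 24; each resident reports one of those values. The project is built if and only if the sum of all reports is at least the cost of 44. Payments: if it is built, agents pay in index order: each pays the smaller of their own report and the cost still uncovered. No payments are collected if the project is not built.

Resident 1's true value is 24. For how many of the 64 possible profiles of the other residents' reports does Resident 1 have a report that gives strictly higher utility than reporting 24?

Others report (5, 5, 17): truth gives 0; report 17 gives 7 > 0. Violating.
Others report (5, 5, 20): truth gives 0; report 17 gives 7 > 0. Violating.
Others report (5, 5, 24): truth gives 0; report 17 gives 7 > 0. Violating.
Others report (5, 17, 5): truth gives 0; report 17 gives 7 > 0. Violating.
Others report (5, 5, 5): truth gives 0; no alternative beats it.
(Checking all 64 profiles: 63 have a profitable deviation, 1 does not.)

63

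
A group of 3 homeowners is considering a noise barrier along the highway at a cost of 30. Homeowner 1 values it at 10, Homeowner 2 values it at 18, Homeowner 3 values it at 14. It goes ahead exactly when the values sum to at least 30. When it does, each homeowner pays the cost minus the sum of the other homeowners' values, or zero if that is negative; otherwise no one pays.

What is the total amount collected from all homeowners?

8

Total value 42 ≥ cost 30, so it is built.
Homeowner 1: others sum to 32; max(0, 30 - 32) = 0.
Homeowner 2: others sum to 24; max(0, 30 - 24) = 6.
Homeowner 3: others sum to 28; max(0, 30 - 28) = 2.
Total collected = 0 + 6 + 2 = 8.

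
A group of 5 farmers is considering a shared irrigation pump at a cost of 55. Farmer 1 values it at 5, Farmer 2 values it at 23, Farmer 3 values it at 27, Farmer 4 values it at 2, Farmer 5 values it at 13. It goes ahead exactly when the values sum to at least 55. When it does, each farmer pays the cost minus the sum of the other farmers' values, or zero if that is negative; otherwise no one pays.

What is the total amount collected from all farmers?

Total value 70 ≥ cost 55, so it is built.
Farmer 1: others sum to 65; max(0, 55 - 65) = 0.
Farmer 2: others sum to 47; max(0, 55 - 47) = 8.
Farmer 3: others sum to 43; max(0, 55 - 43) = 12.
Farmer 4: others sum to 68; max(0, 55 - 68) = 0.
Farmer 5: others sum to 57; max(0, 55 - 57) = 0.
Total collected = 0 + 8 + 12 + 0 + 0 = 20.

20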